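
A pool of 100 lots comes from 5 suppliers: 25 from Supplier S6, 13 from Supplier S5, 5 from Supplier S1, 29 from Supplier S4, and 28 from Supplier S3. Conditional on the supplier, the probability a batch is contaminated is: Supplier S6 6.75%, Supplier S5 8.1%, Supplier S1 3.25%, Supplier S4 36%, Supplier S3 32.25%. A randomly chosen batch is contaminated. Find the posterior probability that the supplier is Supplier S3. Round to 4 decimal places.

Compute prior × likelihood for every hypothesis:
  Supplier S6: 0.25 × 0.0675 = 0.016875
  Supplier S5: 0.13 × 0.081 = 0.01053
  Supplier S1: 0.05 × 0.0325 = 0.001625
  Supplier S4: 0.29 × 0.36 = 0.1044
  Supplier S3: 0.28 × 0.3225 = 0.0903
Total = 0.22373.
P(Supplier S3 | evidence) = 0.0903 / 0.22373 ≈ 0.4036.

0.4036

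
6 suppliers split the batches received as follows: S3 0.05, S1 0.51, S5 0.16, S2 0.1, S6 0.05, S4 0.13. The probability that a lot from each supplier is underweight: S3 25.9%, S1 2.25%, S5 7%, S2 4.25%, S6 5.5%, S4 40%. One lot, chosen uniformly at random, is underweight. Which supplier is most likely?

S4

Unnormalized posteriors (prior × likelihood):
  S3: 0.05 × 0.259 = 0.01295
  S1: 0.51 × 0.0225 = 0.011475
  S5: 0.16 × 0.07 = 0.0112
  S2: 0.1 × 0.0425 = 0.00425
  S6: 0.05 × 0.055 = 0.00275
  S4: 0.13 × 0.4 = 0.052
Sum = 0.094625.
Largest term belongs to S4, so S4 is most probable.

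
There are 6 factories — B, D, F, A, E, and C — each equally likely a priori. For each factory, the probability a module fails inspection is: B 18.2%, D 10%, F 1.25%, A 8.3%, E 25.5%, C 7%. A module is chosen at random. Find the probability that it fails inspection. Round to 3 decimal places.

Since the prior is uniform, the posterior is proportional to the likelihood:
  B: 0.182
  D: 0.1
  F: 0.0125
  A: 0.083
  E: 0.255
  C: 0.07
P(nonconforming) = (1/6) × (0.182 + 0.1 + 0.0125 + 0.083 + 0.255 + 0.07) = 0.7025/6 ≈ 0.117.

0.117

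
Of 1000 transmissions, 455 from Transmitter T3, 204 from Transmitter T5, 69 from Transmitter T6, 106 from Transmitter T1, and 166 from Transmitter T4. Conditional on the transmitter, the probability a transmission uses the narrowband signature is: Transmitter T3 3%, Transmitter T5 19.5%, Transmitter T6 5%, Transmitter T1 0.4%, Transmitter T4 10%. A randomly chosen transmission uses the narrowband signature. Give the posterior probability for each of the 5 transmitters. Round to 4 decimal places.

By Bayes' rule, posterior ∝ prior × likelihood:
  Transmitter T3: 0.455 × 0.03 = 0.01365
  Transmitter T5: 0.204 × 0.195 = 0.03978
  Transmitter T6: 0.069 × 0.05 = 0.00345
  Transmitter T1: 0.106 × 0.004 = 0.000424
  Transmitter T4: 0.166 × 0.1 = 0.0166
Sum = 0.073904.
P(Transmitter T3 | narrowband) = 0.01365/0.073904 ≈ 0.1847
P(Transmitter T5 | narrowband) = 0.03978/0.073904 ≈ 0.5383
P(Transmitter T6 | narrowband) = 0.00345/0.073904 ≈ 0.0467
P(Transmitter T1 | narrowband) = 0.000424/0.073904 ≈ 0.0057
P(Transmitter T4 | narrowband) = 0.0166/0.073904 ≈ 0.2246

Transmitter T3 0.1847, Transmitter T5 0.5383, Transmitter T6 0.0467, Transmitter T1 0.0057, Transmitter T4 0.2246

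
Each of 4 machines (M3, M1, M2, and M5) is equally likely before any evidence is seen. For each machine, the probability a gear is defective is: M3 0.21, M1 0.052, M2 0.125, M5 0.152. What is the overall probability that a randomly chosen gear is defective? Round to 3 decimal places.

0.135

Since the prior is uniform, the posterior is proportional to the likelihood:
  M3: 0.21
  M1: 0.052
  M2: 0.125
  M5: 0.152
P(defective) = (1/4) × (0.21 + 0.052 + 0.125 + 0.152) = 0.539/4 ≈ 0.135.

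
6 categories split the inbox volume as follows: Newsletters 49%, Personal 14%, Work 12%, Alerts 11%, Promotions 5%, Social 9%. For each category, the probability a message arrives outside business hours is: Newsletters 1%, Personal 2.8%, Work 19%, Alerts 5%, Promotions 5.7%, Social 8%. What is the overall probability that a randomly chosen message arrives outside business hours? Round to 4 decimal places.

0.0472

Compute prior × likelihood for every hypothesis:
  Newsletters: 0.49 × 0.01 = 0.0049
  Personal: 0.14 × 0.028 = 0.00392
  Work: 0.12 × 0.19 = 0.0228
  Alerts: 0.11 × 0.05 = 0.0055
  Promotions: 0.05 × 0.057 = 0.00285
  Social: 0.09 × 0.08 = 0.0072
P(off-hours) = 0.0049 + 0.00392 + 0.0228 + 0.0055 + 0.00285 + 0.0072 = 0.04717 → 0.0472.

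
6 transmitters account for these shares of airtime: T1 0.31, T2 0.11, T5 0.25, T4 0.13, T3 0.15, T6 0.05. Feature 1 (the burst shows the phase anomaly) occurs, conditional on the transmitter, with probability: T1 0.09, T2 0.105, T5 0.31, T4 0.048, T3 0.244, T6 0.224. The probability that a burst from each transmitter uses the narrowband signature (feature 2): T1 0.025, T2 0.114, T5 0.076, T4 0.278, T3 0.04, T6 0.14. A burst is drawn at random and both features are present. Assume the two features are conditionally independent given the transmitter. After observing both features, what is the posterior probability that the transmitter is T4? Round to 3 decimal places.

By Bayes' rule, posterior ∝ prior × likelihood:
  T1: 0.31 × 0.09 × 0.025 = 0.0006975
  T2: 0.11 × 0.105 × 0.114 = 0.0013167
  T5: 0.25 × 0.31 × 0.076 = 0.00589
  T4: 0.13 × 0.048 × 0.278 = 0.00173472
  T3: 0.15 × 0.244 × 0.04 = 0.001464
  T6: 0.05 × 0.224 × 0.14 = 0.001568
Normalizing constant = 0.01267092.
P(T4 | evidence) = 0.00173472 / 0.01267092 ≈ 0.137.

0.137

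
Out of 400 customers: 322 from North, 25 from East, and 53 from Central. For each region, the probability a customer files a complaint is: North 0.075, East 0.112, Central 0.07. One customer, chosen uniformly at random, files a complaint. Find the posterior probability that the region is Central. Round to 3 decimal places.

By Bayes' rule, posterior ∝ prior × likelihood:
  North: 0.805 × 0.075 = 0.060375
  East: 0.0625 × 0.112 = 0.007
  Central: 0.1325 × 0.07 = 0.009275
Sum = 0.07665.
P(Central | evidence) = 0.009275 / 0.07665 ≈ 0.121.

0.121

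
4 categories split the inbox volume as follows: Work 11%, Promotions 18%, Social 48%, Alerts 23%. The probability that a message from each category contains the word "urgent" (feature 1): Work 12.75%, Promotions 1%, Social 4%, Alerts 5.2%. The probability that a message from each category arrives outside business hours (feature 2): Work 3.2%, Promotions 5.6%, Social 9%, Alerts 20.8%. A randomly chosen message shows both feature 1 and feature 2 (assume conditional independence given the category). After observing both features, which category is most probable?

Alerts

By Bayes' rule, posterior ∝ prior × likelihood:
  Work: 0.11 × 0.1275 × 0.032 = 0.0004488
  Promotions: 0.18 × 0.01 × 0.056 = 0.0001008
  Social: 0.48 × 0.04 × 0.09 = 0.001728
  Alerts: 0.23 × 0.052 × 0.208 = 0.00248768
Total = 0.00476528.
Largest term belongs to Alerts, so Alerts is most probable.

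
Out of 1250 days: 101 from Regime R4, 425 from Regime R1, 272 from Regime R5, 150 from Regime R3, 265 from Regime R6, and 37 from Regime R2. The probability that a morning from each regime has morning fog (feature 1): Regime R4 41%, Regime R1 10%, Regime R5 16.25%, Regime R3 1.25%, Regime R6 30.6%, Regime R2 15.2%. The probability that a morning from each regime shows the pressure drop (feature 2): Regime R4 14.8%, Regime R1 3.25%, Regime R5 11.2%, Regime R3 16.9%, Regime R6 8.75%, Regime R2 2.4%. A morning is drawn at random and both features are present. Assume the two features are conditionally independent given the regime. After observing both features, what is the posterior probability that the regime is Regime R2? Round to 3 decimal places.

Prior × likelihood for each hypothesis:
  Regime R4: 0.0808 × 0.41 × 0.148 = 0.004902944
  Regime R1: 0.34 × 0.1 × 0.0325 = 0.001105
  Regime R5: 0.2176 × 0.1625 × 0.112 = 0.00396032
  Regime R3: 0.12 × 0.0125 × 0.169 = 0.0002535
  Regime R6: 0.212 × 0.306 × 0.0875 = 0.0056763
  Regime R2: 0.0296 × 0.152 × 0.024 = 0.0001079808
Sum = 0.0160060448.
P(Regime R2 | evidence) = 0.0001079808 / 0.0160060448 ≈ 0.007.

0.007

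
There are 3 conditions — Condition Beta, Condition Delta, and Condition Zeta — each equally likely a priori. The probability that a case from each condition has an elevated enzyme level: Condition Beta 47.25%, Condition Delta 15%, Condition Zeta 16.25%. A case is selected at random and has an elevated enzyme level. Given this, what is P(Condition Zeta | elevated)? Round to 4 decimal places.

0.2070

Since the prior is uniform, the posterior is proportional to the likelihood:
  Condition Beta: 0.4725
  Condition Delta: 0.15
  Condition Zeta: 0.1625
Total = 0.785.
P(Condition Zeta | evidence) = 0.1625 / 0.785 ≈ 0.2070.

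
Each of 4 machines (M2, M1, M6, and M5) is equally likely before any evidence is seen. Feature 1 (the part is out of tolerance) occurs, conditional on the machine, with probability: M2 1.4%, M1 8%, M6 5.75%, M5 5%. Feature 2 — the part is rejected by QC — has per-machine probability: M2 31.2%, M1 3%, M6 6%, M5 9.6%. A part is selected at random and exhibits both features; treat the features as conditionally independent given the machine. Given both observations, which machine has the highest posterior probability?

Since the prior is uniform, the posterior is proportional to the likelihood:
  M2: 0.014 × 0.312 = 0.004368
  M1: 0.08 × 0.03 = 0.0024
  M6: 0.0575 × 0.06 = 0.00345
  M5: 0.05 × 0.096 = 0.0048
Normalizing constant = 0.015018.
Largest term belongs to M5, so M5 is most probable.

M5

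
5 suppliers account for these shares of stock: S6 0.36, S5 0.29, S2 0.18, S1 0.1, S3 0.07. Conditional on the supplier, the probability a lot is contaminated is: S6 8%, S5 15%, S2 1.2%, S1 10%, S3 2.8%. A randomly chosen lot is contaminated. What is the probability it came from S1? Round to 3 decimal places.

0.116

By Bayes' rule, posterior ∝ prior × likelihood:
  S6: 0.36 × 0.08 = 0.0288
  S5: 0.29 × 0.15 = 0.0435
  S2: 0.18 × 0.012 = 0.00216
  S1: 0.1 × 0.1 = 0.01
  S3: 0.07 × 0.028 = 0.00196
Total = 0.08642.
P(S1 | evidence) = 0.01 / 0.08642 ≈ 0.116.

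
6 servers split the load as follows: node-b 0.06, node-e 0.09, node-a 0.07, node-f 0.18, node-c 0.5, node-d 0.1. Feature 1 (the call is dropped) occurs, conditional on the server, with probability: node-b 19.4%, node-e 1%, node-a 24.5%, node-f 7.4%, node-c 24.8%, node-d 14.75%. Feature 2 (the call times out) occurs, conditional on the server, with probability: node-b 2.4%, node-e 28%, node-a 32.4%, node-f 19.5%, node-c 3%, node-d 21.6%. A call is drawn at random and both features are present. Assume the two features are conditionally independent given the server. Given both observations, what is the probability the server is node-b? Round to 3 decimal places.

Compute prior × likelihood for every hypothesis:
  node-b: 0.06 × 0.194 × 0.024 = 0.00027936
  node-e: 0.09 × 0.01 × 0.28 = 0.000252
  node-a: 0.07 × 0.245 × 0.324 = 0.0055566
  node-f: 0.18 × 0.074 × 0.195 = 0.0025974
  node-c: 0.5 × 0.248 × 0.03 = 0.00372
  node-d: 0.1 × 0.1475 × 0.216 = 0.003186
Sum = 0.01559136.
P(node-b | evidence) = 0.00027936 / 0.01559136 ≈ 0.018.

0.018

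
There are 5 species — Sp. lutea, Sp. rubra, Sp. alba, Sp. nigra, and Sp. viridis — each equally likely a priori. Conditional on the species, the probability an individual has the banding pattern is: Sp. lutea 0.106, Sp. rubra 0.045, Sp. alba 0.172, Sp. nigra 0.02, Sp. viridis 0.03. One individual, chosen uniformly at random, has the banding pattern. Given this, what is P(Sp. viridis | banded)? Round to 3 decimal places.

0.080

With a uniform prior (1/5 each), posterior ∝ likelihood:
  Sp. lutea: 0.106
  Sp. rubra: 0.045
  Sp. alba: 0.172
  Sp. nigra: 0.02
  Sp. viridis: 0.03
Total = 0.373.
P(Sp. viridis | evidence) = 0.03 / 0.373 ≈ 0.080.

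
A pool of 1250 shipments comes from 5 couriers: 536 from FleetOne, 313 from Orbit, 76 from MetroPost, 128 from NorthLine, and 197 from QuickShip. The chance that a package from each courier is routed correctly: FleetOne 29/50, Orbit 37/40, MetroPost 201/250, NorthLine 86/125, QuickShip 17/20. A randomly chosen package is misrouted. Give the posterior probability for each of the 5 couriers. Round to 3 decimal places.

FleetOne 0.676, Orbit 0.071, MetroPost 0.045, NorthLine 0.120, QuickShip 0.089

Taking complements, P(misrouted | each) = FleetOne 0.42, Orbit 0.075, MetroPost 0.196, NorthLine 0.312, QuickShip 0.15.
Prior × likelihood for each hypothesis:
  FleetOne: 0.4288 × 0.42 = 0.180096
  Orbit: 0.2504 × 0.075 = 0.01878
  MetroPost: 0.0608 × 0.196 = 0.0119168
  NorthLine: 0.1024 × 0.312 = 0.0319488
  QuickShip: 0.1576 × 0.15 = 0.02364
Total = 0.2663816.
P(FleetOne | misrouted) = 0.180096/0.2663816 ≈ 0.676
P(Orbit | misrouted) = 0.01878/0.2663816 ≈ 0.071
P(MetroPost | misrouted) = 0.0119168/0.2663816 ≈ 0.045
P(NorthLine | misrouted) = 0.0319488/0.2663816 ≈ 0.120
P(QuickShip | misrouted) = 0.02364/0.2663816 ≈ 0.089
(Check: 0.676+0.071+0.045+0.120+0.089 = 1.001.)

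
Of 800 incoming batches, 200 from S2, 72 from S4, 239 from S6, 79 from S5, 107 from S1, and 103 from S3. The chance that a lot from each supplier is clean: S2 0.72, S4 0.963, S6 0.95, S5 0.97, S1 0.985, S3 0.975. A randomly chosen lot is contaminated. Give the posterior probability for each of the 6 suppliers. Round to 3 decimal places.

S2 0.726, S4 0.035, S6 0.155, S5 0.031, S1 0.021, S3 0.033

Taking complements, P(contaminated | each) = S2 0.28, S4 0.037, S6 0.05, S5 0.03, S1 0.015, S3 0.025.
Prior × likelihood for each hypothesis:
  S2: 0.25 × 0.28 = 0.07
  S4: 0.09 × 0.037 = 0.00333
  S6: 0.29875 × 0.05 = 0.0149375
  S5: 0.09875 × 0.03 = 0.0029625
  S1: 0.13375 × 0.015 = 0.00200625
  S3: 0.12875 × 0.025 = 0.00321875
Normalizing constant = 0.096455.
P(S2 | contaminated) = 0.07/0.096455 ≈ 0.726
P(S4 | contaminated) = 0.00333/0.096455 ≈ 0.035
P(S6 | contaminated) = 0.0149375/0.096455 ≈ 0.155
P(S5 | contaminated) = 0.0029625/0.096455 ≈ 0.031
P(S1 | contaminated) = 0.00200625/0.096455 ≈ 0.021
P(S3 | contaminated) = 0.00321875/0.096455 ≈ 0.033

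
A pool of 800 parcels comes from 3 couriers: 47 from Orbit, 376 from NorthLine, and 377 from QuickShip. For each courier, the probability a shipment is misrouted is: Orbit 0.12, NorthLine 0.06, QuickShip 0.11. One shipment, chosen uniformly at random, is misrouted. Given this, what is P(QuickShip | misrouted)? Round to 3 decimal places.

0.595

By Bayes' rule, posterior ∝ prior × likelihood:
  Orbit: 0.05875 × 0.12 = 0.00705
  NorthLine: 0.47 × 0.06 = 0.0282
  QuickShip: 0.47125 × 0.11 = 0.0518375
Normalizing constant = 0.0870875.
P(QuickShip | evidence) = 0.0518375 / 0.0870875 ≈ 0.595.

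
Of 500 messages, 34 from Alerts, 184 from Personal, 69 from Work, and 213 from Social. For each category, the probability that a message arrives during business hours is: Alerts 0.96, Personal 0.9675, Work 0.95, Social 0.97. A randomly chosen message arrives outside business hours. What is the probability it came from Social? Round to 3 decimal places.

0.372

Taking complements, P(off-hours | each) = Alerts 0.04, Personal 0.0325, Work 0.05, Social 0.03.
Prior × likelihood for each hypothesis:
  Alerts: 0.068 × 0.04 = 0.00272
  Personal: 0.368 × 0.0325 = 0.01196
  Work: 0.138 × 0.05 = 0.0069
  Social: 0.426 × 0.03 = 0.01278
Normalizing constant = 0.03436.
P(Social | evidence) = 0.01278 / 0.03436 ≈ 0.372.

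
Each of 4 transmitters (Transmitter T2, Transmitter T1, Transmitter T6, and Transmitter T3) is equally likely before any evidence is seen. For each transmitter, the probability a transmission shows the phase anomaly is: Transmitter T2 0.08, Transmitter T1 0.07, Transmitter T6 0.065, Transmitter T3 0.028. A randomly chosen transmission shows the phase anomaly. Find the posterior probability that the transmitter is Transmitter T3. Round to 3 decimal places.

0.115

With a uniform prior (1/4 each), posterior ∝ likelihood:
  Transmitter T2: 0.08
  Transmitter T1: 0.07
  Transmitter T6: 0.065
  Transmitter T3: 0.028
Total = 0.243.
P(Transmitter T3 | evidence) = 0.028 / 0.243 ≈ 0.115.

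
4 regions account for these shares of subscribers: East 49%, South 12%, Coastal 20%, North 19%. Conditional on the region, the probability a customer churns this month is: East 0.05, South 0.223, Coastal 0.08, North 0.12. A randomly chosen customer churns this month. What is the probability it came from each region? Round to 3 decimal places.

East 0.272, South 0.297, Coastal 0.178, North 0.253

Compute prior × likelihood for every hypothesis:
  East: 0.49 × 0.05 = 0.0245
  South: 0.12 × 0.223 = 0.02676
  Coastal: 0.2 × 0.08 = 0.016
  North: 0.19 × 0.12 = 0.0228
Normalizing constant = 0.09006.
P(East | churn) = 0.0245/0.09006 ≈ 0.272
P(South | churn) = 0.02676/0.09006 ≈ 0.297
P(Coastal | churn) = 0.016/0.09006 ≈ 0.178
P(North | churn) = 0.0228/0.09006 ≈ 0.253
(Check: 0.272+0.297+0.178+0.253 = 1.000.)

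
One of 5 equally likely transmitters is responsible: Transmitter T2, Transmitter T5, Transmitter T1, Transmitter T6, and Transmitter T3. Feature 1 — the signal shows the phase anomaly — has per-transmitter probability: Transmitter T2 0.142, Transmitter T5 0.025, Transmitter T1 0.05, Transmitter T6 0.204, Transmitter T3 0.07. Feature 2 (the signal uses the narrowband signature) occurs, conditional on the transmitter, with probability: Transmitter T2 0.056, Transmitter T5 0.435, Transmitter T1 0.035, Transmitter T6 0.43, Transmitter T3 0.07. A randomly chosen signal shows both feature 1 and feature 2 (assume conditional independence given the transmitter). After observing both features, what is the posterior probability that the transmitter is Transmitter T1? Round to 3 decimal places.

0.015

With a uniform prior (1/5 each), posterior ∝ likelihood:
  Transmitter T2: 0.142 × 0.056 = 0.007952
  Transmitter T5: 0.025 × 0.435 = 0.010875
  Transmitter T1: 0.05 × 0.035 = 0.00175
  Transmitter T6: 0.204 × 0.43 = 0.08772
  Transmitter T3: 0.07 × 0.07 = 0.0049
Normalizing constant = 0.113197.
P(Transmitter T1 | evidence) = 0.00175 / 0.113197 ≈ 0.015.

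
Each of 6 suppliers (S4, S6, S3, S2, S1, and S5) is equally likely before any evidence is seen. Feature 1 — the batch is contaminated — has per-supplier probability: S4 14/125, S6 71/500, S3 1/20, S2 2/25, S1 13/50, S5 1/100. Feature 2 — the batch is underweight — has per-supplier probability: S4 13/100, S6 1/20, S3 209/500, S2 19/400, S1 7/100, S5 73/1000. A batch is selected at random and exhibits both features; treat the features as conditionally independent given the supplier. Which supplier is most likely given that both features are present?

Since the prior is uniform, the posterior is proportional to the likelihood:
  S4: 0.112 × 0.13 = 0.01456
  S6: 0.142 × 0.05 = 0.0071
  S3: 0.05 × 0.418 = 0.0209
  S2: 0.08 × 0.0475 = 0.0038
  S1: 0.26 × 0.07 = 0.0182
  S5: 0.01 × 0.073 = 0.00073
Normalizing constant = 0.06529.
Largest term belongs to S3, so S3 is most probable.

S3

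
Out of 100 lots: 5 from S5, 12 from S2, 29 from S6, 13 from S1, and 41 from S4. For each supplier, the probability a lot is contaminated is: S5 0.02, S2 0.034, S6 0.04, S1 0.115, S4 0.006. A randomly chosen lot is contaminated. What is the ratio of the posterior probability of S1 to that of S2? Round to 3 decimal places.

3.664

By Bayes' rule, posterior ∝ prior × likelihood:
  S5: 0.05 × 0.02 = 0.001
  S2: 0.12 × 0.034 = 0.00408
  S6: 0.29 × 0.04 = 0.0116
  S1: 0.13 × 0.115 = 0.01495
  S4: 0.41 × 0.006 = 0.00246
Normalizing constant = 0.03409.
The ratio is 0.01495 / 0.00408 (the normalizer cancels) = 3.664.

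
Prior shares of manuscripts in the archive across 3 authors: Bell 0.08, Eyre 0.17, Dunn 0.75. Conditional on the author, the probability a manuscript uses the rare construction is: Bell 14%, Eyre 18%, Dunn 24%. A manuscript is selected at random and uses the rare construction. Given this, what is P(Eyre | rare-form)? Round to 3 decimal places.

By Bayes' rule, posterior ∝ prior × likelihood:
  Bell: 0.08 × 0.14 = 0.0112
  Eyre: 0.17 × 0.18 = 0.0306
  Dunn: 0.75 × 0.24 = 0.18
Normalizing constant = 0.2218.
P(Eyre | evidence) = 0.0306 / 0.2218 ≈ 0.138.

0.138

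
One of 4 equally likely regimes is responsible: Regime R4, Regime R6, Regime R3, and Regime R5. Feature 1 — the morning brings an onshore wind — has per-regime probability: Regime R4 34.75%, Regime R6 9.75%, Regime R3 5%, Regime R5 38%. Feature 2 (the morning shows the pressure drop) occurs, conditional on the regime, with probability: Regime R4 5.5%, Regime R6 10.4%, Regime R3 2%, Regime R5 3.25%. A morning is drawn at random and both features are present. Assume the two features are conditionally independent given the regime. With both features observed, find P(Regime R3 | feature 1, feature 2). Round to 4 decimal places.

0.0235

Since the prior is uniform, the posterior is proportional to the likelihood:
  Regime R4: 0.3475 × 0.055 = 0.0191125
  Regime R6: 0.0975 × 0.104 = 0.01014
  Regime R3: 0.05 × 0.02 = 0.001
  Regime R5: 0.38 × 0.0325 = 0.01235
Sum = 0.0426025.
P(Regime R3 | evidence) = 0.001 / 0.0426025 ≈ 0.0235.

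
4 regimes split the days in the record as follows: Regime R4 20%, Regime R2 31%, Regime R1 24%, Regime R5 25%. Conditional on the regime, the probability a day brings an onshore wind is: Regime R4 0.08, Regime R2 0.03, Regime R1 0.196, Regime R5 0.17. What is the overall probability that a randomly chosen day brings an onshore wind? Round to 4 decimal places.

0.1148

Unnormalized posteriors (prior × likelihood):
  Regime R4: 0.2 × 0.08 = 0.016
  Regime R2: 0.31 × 0.03 = 0.0093
  Regime R1: 0.24 × 0.196 = 0.04704
  Regime R5: 0.25 × 0.17 = 0.0425
P(onshore) = 0.016 + 0.0093 + 0.04704 + 0.0425 = 0.11484 → 0.1148.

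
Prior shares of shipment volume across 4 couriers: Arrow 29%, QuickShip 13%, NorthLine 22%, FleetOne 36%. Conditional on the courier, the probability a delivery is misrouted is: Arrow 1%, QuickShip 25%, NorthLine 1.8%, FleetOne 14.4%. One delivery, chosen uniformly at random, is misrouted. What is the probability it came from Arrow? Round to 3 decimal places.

0.032

Prior × likelihood for each hypothesis:
  Arrow: 0.29 × 0.01 = 0.0029
  QuickShip: 0.13 × 0.25 = 0.0325
  NorthLine: 0.22 × 0.018 = 0.00396
  FleetOne: 0.36 × 0.144 = 0.05184
Total = 0.0912.
P(Arrow | evidence) = 0.0029 / 0.0912 ≈ 0.032.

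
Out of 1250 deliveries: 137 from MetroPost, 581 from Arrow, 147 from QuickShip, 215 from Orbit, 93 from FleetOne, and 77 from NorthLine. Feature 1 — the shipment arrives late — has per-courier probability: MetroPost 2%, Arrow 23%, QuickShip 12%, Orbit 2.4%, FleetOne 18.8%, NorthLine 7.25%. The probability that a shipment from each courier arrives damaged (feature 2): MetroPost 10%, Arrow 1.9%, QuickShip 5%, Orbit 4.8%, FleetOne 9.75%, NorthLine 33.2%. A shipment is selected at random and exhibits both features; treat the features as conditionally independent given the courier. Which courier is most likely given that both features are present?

Prior × likelihood for each hypothesis:
  MetroPost: 0.1096 × 0.02 × 0.1 = 0.0002192
  Arrow: 0.4648 × 0.23 × 0.019 = 0.002031176
  QuickShip: 0.1176 × 0.12 × 0.05 = 0.0007056
  Orbit: 0.172 × 0.024 × 0.048 = 0.000198144
  FleetOne: 0.0744 × 0.188 × 0.0975 = 0.001363752
  NorthLine: 0.0616 × 0.0725 × 0.332 = 0.001482712
Total = 0.006000584.
Largest term belongs to Arrow, so Arrow is most probable.

Arrow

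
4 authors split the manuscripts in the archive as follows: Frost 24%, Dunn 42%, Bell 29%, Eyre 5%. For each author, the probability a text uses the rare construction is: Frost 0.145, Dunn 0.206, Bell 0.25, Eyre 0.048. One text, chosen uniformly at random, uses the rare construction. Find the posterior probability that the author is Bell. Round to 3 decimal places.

0.369

Unnormalized posteriors (prior × likelihood):
  Frost: 0.24 × 0.145 = 0.0348
  Dunn: 0.42 × 0.206 = 0.08652
  Bell: 0.29 × 0.25 = 0.0725
  Eyre: 0.05 × 0.048 = 0.0024
Total = 0.19622.
P(Bell | evidence) = 0.0725 / 0.19622 ≈ 0.369.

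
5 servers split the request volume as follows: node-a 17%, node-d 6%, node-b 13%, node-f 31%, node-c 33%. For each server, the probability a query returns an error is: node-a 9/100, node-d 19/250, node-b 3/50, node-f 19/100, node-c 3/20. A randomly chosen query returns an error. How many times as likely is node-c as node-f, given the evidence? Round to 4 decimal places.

0.8404

Prior × likelihood for each hypothesis:
  node-a: 0.17 × 0.09 = 0.0153
  node-d: 0.06 × 0.076 = 0.00456
  node-b: 0.13 × 0.06 = 0.0078
  node-f: 0.31 × 0.19 = 0.0589
  node-c: 0.33 × 0.15 = 0.0495
Normalizing constant = 0.13606.
The ratio is 0.0495 / 0.0589 (the normalizer cancels) = 0.8404.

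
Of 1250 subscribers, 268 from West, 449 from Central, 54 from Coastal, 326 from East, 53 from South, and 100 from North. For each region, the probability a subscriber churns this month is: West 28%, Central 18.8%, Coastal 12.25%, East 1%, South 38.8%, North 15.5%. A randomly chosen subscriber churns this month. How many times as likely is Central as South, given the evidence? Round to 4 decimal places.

4.1048

Compute prior × likelihood for every hypothesis:
  West: 0.2144 × 0.28 = 0.060032
  Central: 0.3592 × 0.188 = 0.0675296
  Coastal: 0.0432 × 0.1225 = 0.005292
  East: 0.2608 × 0.01 = 0.002608
  South: 0.0424 × 0.388 = 0.0164512
  North: 0.08 × 0.155 = 0.0124
Sum = 0.1643128.
The ratio is 0.0675296 / 0.0164512 (the normalizer cancels) = 4.1048.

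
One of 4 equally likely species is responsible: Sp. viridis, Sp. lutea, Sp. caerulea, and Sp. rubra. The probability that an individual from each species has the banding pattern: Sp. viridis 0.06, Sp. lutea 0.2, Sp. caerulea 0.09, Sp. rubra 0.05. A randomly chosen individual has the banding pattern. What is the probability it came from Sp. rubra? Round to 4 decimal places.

With a uniform prior (1/4 each), posterior ∝ likelihood:
  Sp. viridis: 0.06
  Sp. lutea: 0.2
  Sp. caerulea: 0.09
  Sp. rubra: 0.05
Total = 0.4.
P(Sp. rubra | evidence) = 0.05 / 0.4 ≈ 0.1250.

0.1250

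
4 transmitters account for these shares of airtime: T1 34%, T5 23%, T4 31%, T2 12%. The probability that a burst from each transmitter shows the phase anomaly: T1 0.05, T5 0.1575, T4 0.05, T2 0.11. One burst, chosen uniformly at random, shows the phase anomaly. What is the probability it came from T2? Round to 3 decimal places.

Compute prior × likelihood for every hypothesis:
  T1: 0.34 × 0.05 = 0.017
  T5: 0.23 × 0.1575 = 0.036225
  T4: 0.31 × 0.05 = 0.0155
  T2: 0.12 × 0.11 = 0.0132
Total = 0.081925.
P(T2 | evidence) = 0.0132 / 0.081925 ≈ 0.161.

0.161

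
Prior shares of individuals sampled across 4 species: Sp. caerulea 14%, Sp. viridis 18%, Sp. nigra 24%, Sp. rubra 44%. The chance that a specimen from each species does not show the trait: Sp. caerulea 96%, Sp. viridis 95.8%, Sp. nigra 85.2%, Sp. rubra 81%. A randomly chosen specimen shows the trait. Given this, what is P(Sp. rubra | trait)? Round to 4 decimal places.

0.6320

Taking complements, P(trait | each) = Sp. caerulea 0.04, Sp. viridis 0.042, Sp. nigra 0.148, Sp. rubra 0.19.
Prior × likelihood for each hypothesis:
  Sp. caerulea: 0.14 × 0.04 = 0.0056
  Sp. viridis: 0.18 × 0.042 = 0.00756
  Sp. nigra: 0.24 × 0.148 = 0.03552
  Sp. rubra: 0.44 × 0.19 = 0.0836
Sum = 0.13228.
P(Sp. rubra | evidence) = 0.0836 / 0.13228 ≈ 0.6320.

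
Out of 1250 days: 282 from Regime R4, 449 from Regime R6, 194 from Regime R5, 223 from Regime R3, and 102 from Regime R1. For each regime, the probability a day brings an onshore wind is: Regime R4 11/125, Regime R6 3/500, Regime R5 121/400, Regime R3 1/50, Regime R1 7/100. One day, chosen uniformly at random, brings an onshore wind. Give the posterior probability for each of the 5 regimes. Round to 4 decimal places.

Compute prior × likelihood for every hypothesis:
  Regime R4: 0.2256 × 0.088 = 0.0198528
  Regime R6: 0.3592 × 0.006 = 0.0021552
  Regime R5: 0.1552 × 0.3025 = 0.046948
  Regime R3: 0.1784 × 0.02 = 0.003568
  Regime R1: 0.0816 × 0.07 = 0.005712
Total = 0.078236.
P(Regime R4 | onshore) = 0.0198528/0.078236 ≈ 0.2538
P(Regime R6 | onshore) = 0.0021552/0.078236 ≈ 0.0275
P(Regime R5 | onshore) = 0.046948/0.078236 ≈ 0.6001
P(Regime R3 | onshore) = 0.003568/0.078236 ≈ 0.0456
P(Regime R1 | onshore) = 0.005712/0.078236 ≈ 0.0730
(Check: 0.2538+0.0275+0.6001+0.0456+0.0730 = 1.0000.)

Regime R4 0.2538, Regime R6 0.0275, Regime R5 0.6001, Regime R3 0.0456, Regime R1 0.0730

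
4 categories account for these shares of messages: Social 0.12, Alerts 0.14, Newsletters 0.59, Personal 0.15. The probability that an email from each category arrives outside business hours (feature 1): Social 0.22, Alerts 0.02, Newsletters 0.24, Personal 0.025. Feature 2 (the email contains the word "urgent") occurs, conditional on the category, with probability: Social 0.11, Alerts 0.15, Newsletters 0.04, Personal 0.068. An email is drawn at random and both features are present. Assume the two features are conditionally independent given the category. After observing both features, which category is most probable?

Newsletters

Prior × likelihood for each hypothesis:
  Social: 0.12 × 0.22 × 0.11 = 0.002904
  Alerts: 0.14 × 0.02 × 0.15 = 0.00042
  Newsletters: 0.59 × 0.24 × 0.04 = 0.005664
  Personal: 0.15 × 0.025 × 0.068 = 0.000255
Sum = 0.009243.
Largest term belongs to Newsletters, so Newsletters is most probable.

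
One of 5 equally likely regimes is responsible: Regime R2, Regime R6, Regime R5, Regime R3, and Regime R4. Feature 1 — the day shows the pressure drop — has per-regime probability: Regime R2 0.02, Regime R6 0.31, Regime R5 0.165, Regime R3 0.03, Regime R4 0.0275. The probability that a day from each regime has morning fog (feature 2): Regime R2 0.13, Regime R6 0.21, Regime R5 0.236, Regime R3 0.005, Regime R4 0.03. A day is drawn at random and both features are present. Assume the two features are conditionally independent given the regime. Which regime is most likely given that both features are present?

Regime R6

With a uniform prior (1/5 each), posterior ∝ likelihood:
  Regime R2: 0.02 × 0.13 = 0.0026
  Regime R6: 0.31 × 0.21 = 0.0651
  Regime R5: 0.165 × 0.236 = 0.03894
  Regime R3: 0.03 × 0.005 = 0.00015
  Regime R4: 0.0275 × 0.03 = 0.000825
Total = 0.107615.
Largest term belongs to Regime R6, so Regime R6 is most probable.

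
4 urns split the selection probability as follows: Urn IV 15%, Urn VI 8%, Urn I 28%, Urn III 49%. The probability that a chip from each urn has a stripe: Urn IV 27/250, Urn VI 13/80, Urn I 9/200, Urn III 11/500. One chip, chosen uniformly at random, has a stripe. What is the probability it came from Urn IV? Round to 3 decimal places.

By Bayes' rule, posterior ∝ prior × likelihood:
  Urn IV: 0.15 × 0.108 = 0.0162
  Urn VI: 0.08 × 0.1625 = 0.013
  Urn I: 0.28 × 0.045 = 0.0126
  Urn III: 0.49 × 0.022 = 0.01078
Sum = 0.05258.
P(Urn IV | evidence) = 0.0162 / 0.05258 ≈ 0.308.

0.308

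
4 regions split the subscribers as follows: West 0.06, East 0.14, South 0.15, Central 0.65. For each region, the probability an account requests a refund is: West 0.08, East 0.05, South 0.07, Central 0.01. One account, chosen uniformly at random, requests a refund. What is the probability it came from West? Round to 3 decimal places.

0.167

Prior × likelihood for each hypothesis:
  West: 0.06 × 0.08 = 0.0048
  East: 0.14 × 0.05 = 0.007
  South: 0.15 × 0.07 = 0.0105
  Central: 0.65 × 0.01 = 0.0065
Total = 0.0288.
P(West | evidence) = 0.0048 / 0.0288 ≈ 0.167.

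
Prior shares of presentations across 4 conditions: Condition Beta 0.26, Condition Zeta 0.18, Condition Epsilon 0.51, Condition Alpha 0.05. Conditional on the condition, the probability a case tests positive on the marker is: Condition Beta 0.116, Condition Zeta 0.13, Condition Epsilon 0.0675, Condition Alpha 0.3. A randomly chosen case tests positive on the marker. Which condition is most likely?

By Bayes' rule, posterior ∝ prior × likelihood:
  Condition Beta: 0.26 × 0.116 = 0.03016
  Condition Zeta: 0.18 × 0.13 = 0.0234
  Condition Epsilon: 0.51 × 0.0675 = 0.034425
  Condition Alpha: 0.05 × 0.3 = 0.015
Sum = 0.102985.
Largest term belongs to Condition Epsilon, so Condition Epsilon is most probable.

Condition Epsilon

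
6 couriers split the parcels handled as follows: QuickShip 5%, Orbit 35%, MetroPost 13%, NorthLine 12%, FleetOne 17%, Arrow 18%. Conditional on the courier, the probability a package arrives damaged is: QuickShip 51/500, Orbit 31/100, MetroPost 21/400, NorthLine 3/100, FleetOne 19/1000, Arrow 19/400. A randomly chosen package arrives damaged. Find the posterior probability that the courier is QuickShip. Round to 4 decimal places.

0.0376

Prior × likelihood for each hypothesis:
  QuickShip: 0.05 × 0.102 = 0.0051
  Orbit: 0.35 × 0.31 = 0.1085
  MetroPost: 0.13 × 0.0525 = 0.006825
  NorthLine: 0.12 × 0.03 = 0.0036
  FleetOne: 0.17 × 0.019 = 0.00323
  Arrow: 0.18 × 0.0475 = 0.00855
Total = 0.135805.
P(QuickShip | evidence) = 0.0051 / 0.135805 ≈ 0.0376.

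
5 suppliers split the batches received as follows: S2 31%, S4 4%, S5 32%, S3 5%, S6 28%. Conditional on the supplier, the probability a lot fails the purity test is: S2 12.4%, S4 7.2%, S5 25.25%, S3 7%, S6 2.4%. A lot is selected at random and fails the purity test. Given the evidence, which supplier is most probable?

Prior × likelihood for each hypothesis:
  S2: 0.31 × 0.124 = 0.03844
  S4: 0.04 × 0.072 = 0.00288
  S5: 0.32 × 0.2525 = 0.0808
  S3: 0.05 × 0.07 = 0.0035
  S6: 0.28 × 0.024 = 0.00672
Total = 0.13234.
Largest term belongs to S5, so S5 is most probable.

S5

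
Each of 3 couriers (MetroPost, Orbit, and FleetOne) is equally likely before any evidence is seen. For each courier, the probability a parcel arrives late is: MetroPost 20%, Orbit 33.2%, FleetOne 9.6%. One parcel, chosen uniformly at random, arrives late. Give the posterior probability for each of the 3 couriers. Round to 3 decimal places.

With a uniform prior (1/3 each), posterior ∝ likelihood:
  MetroPost: 0.2
  Orbit: 0.332
  FleetOne: 0.096
Normalizing constant = 0.628.
P(MetroPost | late) = 0.2/0.628 ≈ 0.318
P(Orbit | late) = 0.332/0.628 ≈ 0.529
P(FleetOne | late) = 0.096/0.628 ≈ 0.153
(Check: 0.318+0.529+0.153 = 1.000.)

MetroPost 0.318, Orbit 0.529, FleetOne 0.153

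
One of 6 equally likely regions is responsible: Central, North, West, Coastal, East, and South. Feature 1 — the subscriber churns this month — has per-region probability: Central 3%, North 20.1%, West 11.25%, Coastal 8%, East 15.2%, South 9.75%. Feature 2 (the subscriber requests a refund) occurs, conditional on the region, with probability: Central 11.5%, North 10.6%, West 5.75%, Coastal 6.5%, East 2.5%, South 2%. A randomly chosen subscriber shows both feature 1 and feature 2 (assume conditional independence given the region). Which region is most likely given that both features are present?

North

Since the prior is uniform, the posterior is proportional to the likelihood:
  Central: 0.03 × 0.115 = 0.00345
  North: 0.201 × 0.106 = 0.021306
  West: 0.1125 × 0.0575 = 0.00646875
  Coastal: 0.08 × 0.065 = 0.0052
  East: 0.152 × 0.025 = 0.0038
  South: 0.0975 × 0.02 = 0.00195
Sum = 0.04217475.
Largest term belongs to North, so North is most probable.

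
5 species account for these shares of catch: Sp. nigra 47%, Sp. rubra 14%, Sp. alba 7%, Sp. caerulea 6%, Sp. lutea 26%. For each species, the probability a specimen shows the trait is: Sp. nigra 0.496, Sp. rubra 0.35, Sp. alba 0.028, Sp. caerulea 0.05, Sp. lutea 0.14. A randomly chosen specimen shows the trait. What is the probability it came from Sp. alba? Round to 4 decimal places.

Prior × likelihood for each hypothesis:
  Sp. nigra: 0.47 × 0.496 = 0.23312
  Sp. rubra: 0.14 × 0.35 = 0.049
  Sp. alba: 0.07 × 0.028 = 0.00196
  Sp. caerulea: 0.06 × 0.05 = 0.003
  Sp. lutea: 0.26 × 0.14 = 0.0364
Sum = 0.32348.
P(Sp. alba | evidence) = 0.00196 / 0.32348 ≈ 0.0061.

0.0061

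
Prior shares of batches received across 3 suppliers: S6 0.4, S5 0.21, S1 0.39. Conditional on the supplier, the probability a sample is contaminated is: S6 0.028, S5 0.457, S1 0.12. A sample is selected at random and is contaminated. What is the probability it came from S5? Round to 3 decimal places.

By Bayes' rule, posterior ∝ prior × likelihood:
  S6: 0.4 × 0.028 = 0.0112
  S5: 0.21 × 0.457 = 0.09597
  S1: 0.39 × 0.12 = 0.0468
Sum = 0.15397.
P(S5 | evidence) = 0.09597 / 0.15397 ≈ 0.623.

0.623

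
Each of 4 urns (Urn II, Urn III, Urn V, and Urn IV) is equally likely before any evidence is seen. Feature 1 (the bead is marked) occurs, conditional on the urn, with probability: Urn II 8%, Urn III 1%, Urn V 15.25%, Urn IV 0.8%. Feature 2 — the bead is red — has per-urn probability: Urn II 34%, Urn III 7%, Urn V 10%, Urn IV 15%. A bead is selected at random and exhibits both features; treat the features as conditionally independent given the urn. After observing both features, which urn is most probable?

Urn II

Since the prior is uniform, the posterior is proportional to the likelihood:
  Urn II: 0.08 × 0.34 = 0.0272
  Urn III: 0.01 × 0.07 = 0.0007
  Urn V: 0.1525 × 0.1 = 0.01525
  Urn IV: 0.008 × 0.15 = 0.0012
Total = 0.04435.
Largest term belongs to Urn II, so Urn II is most probable.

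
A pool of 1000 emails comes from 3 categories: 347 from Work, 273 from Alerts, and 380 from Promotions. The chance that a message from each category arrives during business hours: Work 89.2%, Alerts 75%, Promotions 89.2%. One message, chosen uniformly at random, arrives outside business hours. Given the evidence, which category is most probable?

Alerts

Taking complements, P(off-hours | each) = Work 0.108, Alerts 0.25, Promotions 0.108.
By Bayes' rule, posterior ∝ prior × likelihood:
  Work: 0.347 × 0.108 = 0.037476
  Alerts: 0.273 × 0.25 = 0.06825
  Promotions: 0.38 × 0.108 = 0.04104
Sum = 0.146766.
Largest term belongs to Alerts, so Alerts is most probable.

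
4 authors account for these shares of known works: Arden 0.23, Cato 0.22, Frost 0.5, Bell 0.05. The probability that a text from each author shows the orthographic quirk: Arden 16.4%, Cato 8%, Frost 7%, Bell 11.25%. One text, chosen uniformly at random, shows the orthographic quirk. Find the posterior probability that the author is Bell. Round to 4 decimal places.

Unnormalized posteriors (prior × likelihood):
  Arden: 0.23 × 0.164 = 0.03772
  Cato: 0.22 × 0.08 = 0.0176
  Frost: 0.5 × 0.07 = 0.035
  Bell: 0.05 × 0.1125 = 0.005625
Total = 0.095945.
P(Bell | evidence) = 0.005625 / 0.095945 ≈ 0.0586.

0.0586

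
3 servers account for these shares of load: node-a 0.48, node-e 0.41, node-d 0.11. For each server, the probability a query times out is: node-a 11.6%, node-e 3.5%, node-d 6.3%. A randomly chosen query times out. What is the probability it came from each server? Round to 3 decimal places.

Compute prior × likelihood for every hypothesis:
  node-a: 0.48 × 0.116 = 0.05568
  node-e: 0.41 × 0.035 = 0.01435
  node-d: 0.11 × 0.063 = 0.00693
Sum = 0.07696.
P(node-a | timeout) = 0.05568/0.07696 ≈ 0.723
P(node-e | timeout) = 0.01435/0.07696 ≈ 0.186
P(node-d | timeout) = 0.00693/0.07696 ≈ 0.090
(Check: 0.723+0.186+0.090 = 0.999.)

node-a 0.723, node-e 0.186, node-d 0.090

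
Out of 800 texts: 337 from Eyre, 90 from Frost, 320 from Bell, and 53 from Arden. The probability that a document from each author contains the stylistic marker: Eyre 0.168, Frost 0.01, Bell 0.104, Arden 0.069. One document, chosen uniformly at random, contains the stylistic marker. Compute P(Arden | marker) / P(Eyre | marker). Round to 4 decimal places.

By Bayes' rule, posterior ∝ prior × likelihood:
  Eyre: 0.42125 × 0.168 = 0.07077
  Frost: 0.1125 × 0.01 = 0.001125
  Bell: 0.4 × 0.104 = 0.0416
  Arden: 0.06625 × 0.069 = 0.00457125
Sum = 0.11806625.
The ratio is 0.00457125 / 0.07077 (the normalizer cancels) = 0.0646.

0.0646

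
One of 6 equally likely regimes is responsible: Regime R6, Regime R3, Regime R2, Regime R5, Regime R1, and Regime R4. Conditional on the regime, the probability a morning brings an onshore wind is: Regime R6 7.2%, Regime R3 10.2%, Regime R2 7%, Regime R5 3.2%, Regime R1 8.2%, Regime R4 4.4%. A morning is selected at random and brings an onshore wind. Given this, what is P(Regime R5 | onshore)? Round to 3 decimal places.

0.080

With a uniform prior (1/6 each), posterior ∝ likelihood:
  Regime R6: 0.072
  Regime R3: 0.102
  Regime R2: 0.07
  Regime R5: 0.032
  Regime R1: 0.082
  Regime R4: 0.044
Total = 0.402.
P(Regime R5 | evidence) = 0.032 / 0.402 ≈ 0.080.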